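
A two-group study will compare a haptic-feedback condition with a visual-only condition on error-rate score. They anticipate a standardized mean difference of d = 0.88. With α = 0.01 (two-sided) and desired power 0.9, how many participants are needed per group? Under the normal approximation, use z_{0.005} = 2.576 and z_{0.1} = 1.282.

For two independent groups with equal n: n = 2·((z_{α/2} + z_β) / d)².
z_{α/2} + z_β = 2.576 + 1.282 = 3.858.
n = 2 × (3.858 / 0.88)² = 2 × 4.384² = 2 × 19.22 = 38.4.
Round up to the next whole participant.

n = 39 per group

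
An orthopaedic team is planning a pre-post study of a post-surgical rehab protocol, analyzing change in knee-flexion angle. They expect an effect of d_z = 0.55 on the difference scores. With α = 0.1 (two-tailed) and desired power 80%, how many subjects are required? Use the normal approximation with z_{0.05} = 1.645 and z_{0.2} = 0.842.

n = 21 pairs

For a paired (one-sample on differences) test: n = ((z_{α/2} + z_β) / d)².
z_{α/2} + z_β = 1.645 + 0.842 = 2.487.
n = (2.487 / 0.55)² = 4.522² = 20.45.
Round up.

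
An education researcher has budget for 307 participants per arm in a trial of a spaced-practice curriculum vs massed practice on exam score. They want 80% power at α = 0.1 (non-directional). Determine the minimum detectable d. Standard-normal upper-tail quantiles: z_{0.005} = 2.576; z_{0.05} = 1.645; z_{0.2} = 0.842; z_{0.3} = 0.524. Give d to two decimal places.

For two independent groups of n = 307 each: d_min = (z_{α/2} + z_β)·√(2/n).
z-sum = 1.645 + 0.842 = 2.487.
d_min = 2.487 × √(2/307) = 2.487 × 0.0807 = 0.201.

d_min ≈ 0.20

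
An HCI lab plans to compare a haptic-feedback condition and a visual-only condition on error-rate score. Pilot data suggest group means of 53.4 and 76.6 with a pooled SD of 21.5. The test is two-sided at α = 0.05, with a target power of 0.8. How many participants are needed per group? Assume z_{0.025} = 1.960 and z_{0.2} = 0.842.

Cohen's d = |M₁ − M₂| / SD_pooled = |53.4 − 76.6| / 21.5 = 23.2 / 21.5 = 1.079.
For two independent groups with equal n: n = 2·((z_{α/2} + z_β) / d)².
z_{α/2} + z_β = 1.960 + 0.842 = 2.802.
n = 2 × (2.802 / 1.079)² = 2 × 2.597² = 2 × 6.74 = 13.5.
Round up to the next whole participant.

n = 14 per group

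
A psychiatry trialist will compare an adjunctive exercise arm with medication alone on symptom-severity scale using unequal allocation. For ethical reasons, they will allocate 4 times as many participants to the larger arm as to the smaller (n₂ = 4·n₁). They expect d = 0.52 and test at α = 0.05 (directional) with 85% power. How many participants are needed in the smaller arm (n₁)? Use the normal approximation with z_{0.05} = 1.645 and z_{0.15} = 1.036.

With allocation ratio k = n₂/n₁ = 4, Var(x̄₁−x̄₂) = σ²(1/n₁ + 1/(k·n₁)) = σ²·(k+1)/(k·n₁).
So n₁ = (1 + 1/k)·((z_{α} + z_β)/d)² = 1.250 × (2.681/0.52)².
n₁ = 1.250 × 26.58 = 33.2.
Round up: n₁ = 34, giving n₂ = 4 × 34 = 136.

n₁ = 34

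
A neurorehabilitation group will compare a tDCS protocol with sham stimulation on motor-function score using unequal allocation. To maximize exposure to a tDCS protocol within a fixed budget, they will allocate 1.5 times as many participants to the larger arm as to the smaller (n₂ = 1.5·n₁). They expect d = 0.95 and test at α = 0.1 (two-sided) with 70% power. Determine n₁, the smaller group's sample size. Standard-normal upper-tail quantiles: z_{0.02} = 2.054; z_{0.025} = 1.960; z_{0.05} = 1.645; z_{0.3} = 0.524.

n₁ = 9

With allocation ratio k = n₂/n₁ = 1.5, Var(x̄₁−x̄₂) = σ²(1/n₁ + 1/(k·n₁)) = σ²·(k+1)/(k·n₁).
So n₁ = (1 + 1/k)·((z_{α/2} + z_β)/d)² = 1.667 × (2.169/0.95)².
n₁ = 1.667 × 5.21 = 8.7.
Round up: n₁ = 9, giving n₂ = ⌈1.5 × 9⌉ = ⌈13.5⌉ = 14.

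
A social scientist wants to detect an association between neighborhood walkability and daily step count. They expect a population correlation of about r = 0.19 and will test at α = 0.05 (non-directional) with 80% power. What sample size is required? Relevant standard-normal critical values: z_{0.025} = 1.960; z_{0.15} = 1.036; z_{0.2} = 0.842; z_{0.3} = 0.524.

Fisher's z: C = ½·ln((1+r)/(1−r)) = ½·ln(1.4691) = 0.1923.
n = ((z_{α/2} + z_β)/C)² + 3.
(1.960 + 0.842) / 0.1923 = 2.802 / 0.1923 = 14.571.
n = 14.571² + 3 = 212.31 + 3 = 215.3.
Round up.

n = 216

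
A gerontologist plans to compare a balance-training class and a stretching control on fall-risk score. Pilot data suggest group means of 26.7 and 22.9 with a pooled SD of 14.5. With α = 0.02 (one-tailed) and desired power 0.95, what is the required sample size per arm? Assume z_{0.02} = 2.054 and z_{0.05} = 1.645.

n = 399 per group

Cohen's d = |M₁ − M₂| / SD_pooled = |26.7 − 22.9| / 14.5 = 3.8 / 14.5 = 0.262.
For two independent groups with equal n: n = 2·((z_{α} + z_β) / d)².
z_{α} + z_β = 2.054 + 1.645 = 3.699.
n = 2 × (3.699 / 0.262)² = 2 × 14.118² = 2 × 199.33 = 398.7.
Round up to the next whole participant.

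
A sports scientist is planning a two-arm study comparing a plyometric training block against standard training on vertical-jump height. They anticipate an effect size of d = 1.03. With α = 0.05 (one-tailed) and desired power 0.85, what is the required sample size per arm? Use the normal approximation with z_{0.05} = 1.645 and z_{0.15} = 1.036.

For two independent groups with equal n: n = 2·((z_{α} + z_β) / d)².
z_{α} + z_β = 1.645 + 1.036 = 2.681.
n = 2 × (2.681 / 1.03)² = 2 × 2.603² = 2 × 6.78 = 13.6.
Round up to the next whole participant.

n = 14 per group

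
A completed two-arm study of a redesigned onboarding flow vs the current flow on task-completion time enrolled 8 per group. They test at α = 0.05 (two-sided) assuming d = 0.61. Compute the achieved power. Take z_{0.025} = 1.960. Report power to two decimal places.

For two equal groups, power = Φ(d·√(n/2) − z_{α/2}).
d·√(n/2) = 0.61 × √(8/2) = 0.61 × 2.000 = 1.220.
z_β = 1.220 − 1.960 = -0.740.
Power = Φ(-0.740) = 0.230.

power ≈ 0.23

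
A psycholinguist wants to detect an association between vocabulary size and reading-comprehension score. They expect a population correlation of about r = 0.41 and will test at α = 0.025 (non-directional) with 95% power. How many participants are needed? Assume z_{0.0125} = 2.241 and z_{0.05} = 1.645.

n = 83

Fisher's z: C = ½·ln((1+r)/(1−r)) = ½·ln(2.3898) = 0.4356.
n = ((z_{α/2} + z_β)/C)² + 3.
(2.241 + 1.645) / 0.4356 = 3.886 / 0.4356 = 8.921.
n = 8.921² + 3 = 79.58 + 3 = 82.6.
Round up.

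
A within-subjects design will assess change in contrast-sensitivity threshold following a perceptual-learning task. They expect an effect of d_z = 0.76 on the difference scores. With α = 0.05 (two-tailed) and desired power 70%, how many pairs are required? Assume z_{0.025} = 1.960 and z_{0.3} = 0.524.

n = 11 pairs

For a paired (one-sample on differences) test: n = ((z_{α/2} + z_β) / d)².
z_{α/2} + z_β = 1.960 + 0.524 = 2.484.
n = (2.484 / 0.76)² = 3.268² = 10.68.
Round up.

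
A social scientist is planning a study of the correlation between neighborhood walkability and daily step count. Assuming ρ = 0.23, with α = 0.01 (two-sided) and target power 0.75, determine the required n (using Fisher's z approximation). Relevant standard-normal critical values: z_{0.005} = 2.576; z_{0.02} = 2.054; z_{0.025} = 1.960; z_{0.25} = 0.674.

n = 196

Fisher's z: C = ½·ln((1+r)/(1−r)) = ½·ln(1.5974) = 0.2342.
n = ((z_{α/2} + z_β)/C)² + 3.
(2.576 + 0.674) / 0.2342 = 3.250 / 0.2342 = 13.877.
n = 13.877² + 3 = 192.57 + 3 = 195.6.
Round up.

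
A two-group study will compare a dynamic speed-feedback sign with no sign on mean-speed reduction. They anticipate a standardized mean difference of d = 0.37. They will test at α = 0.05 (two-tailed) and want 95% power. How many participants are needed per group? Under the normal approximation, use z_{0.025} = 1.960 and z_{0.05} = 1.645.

For two independent groups with equal n: n = 2·((z_{α/2} + z_β) / d)².
z_{α/2} + z_β = 1.960 + 1.645 = 3.605.
n = 2 × (3.605 / 0.37)² = 2 × 9.743² = 2 × 94.93 = 189.9.
Round up to the next whole participant.

n = 190 per group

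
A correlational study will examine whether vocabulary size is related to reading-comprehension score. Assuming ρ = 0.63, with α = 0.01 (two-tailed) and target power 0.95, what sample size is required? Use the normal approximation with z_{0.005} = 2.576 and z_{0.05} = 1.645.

Fisher's z: C = ½·ln((1+r)/(1−r)) = ½·ln(4.4054) = 0.7414.
n = ((z_{α/2} + z_β)/C)² + 3.
(2.576 + 1.645) / 0.7414 = 4.221 / 0.7414 = 5.693.
n = 5.693² + 3 = 32.41 + 3 = 35.4.
Round up.

n = 36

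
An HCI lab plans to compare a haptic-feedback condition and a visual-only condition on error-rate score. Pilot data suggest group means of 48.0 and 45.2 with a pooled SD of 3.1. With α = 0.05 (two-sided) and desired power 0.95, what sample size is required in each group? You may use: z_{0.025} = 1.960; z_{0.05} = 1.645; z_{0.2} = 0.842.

n = 32 per group

Cohen's d = |M₁ − M₂| / SD_pooled = |48.0 − 45.2| / 3.1 = 2.8 / 3.1 = 0.903.
For two independent groups with equal n: n = 2·((z_{α/2} + z_β) / d)².
z_{α/2} + z_β = 1.960 + 1.645 = 3.605.
n = 2 × (3.605 / 0.903)² = 2 × 3.992² = 2 × 15.94 = 31.9.
Round up to the next whole participant.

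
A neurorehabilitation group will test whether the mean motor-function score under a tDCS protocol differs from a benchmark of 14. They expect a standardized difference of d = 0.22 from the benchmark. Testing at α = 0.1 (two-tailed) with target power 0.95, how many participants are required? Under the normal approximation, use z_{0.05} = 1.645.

n = 224

For a one-sample test: n = ((z_{α/2} + z_β) / d)².
z_{α/2} + z_β = 1.645 + 1.645 = 3.290.
n = (3.290 / 0.22)² = 14.955² = 223.64.
Round up.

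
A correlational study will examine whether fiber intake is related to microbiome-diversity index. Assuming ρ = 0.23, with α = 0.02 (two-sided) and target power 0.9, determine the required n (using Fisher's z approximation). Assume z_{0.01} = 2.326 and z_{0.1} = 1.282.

n = 241

Fisher's z: C = ½·ln((1+r)/(1−r)) = ½·ln(1.5974) = 0.2342.
n = ((z_{α/2} + z_β)/C)² + 3.
(2.326 + 1.282) / 0.2342 = 3.608 / 0.2342 = 15.406.
n = 15.406² + 3 = 237.33 + 3 = 240.3.
Round up.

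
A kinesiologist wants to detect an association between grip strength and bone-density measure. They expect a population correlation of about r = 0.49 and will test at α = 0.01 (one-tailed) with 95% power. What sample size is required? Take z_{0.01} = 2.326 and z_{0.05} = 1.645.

n = 58

Fisher's z: C = ½·ln((1+r)/(1−r)) = ½·ln(2.9216) = 0.5361.
n = ((z_{α} + z_β)/C)² + 3.
(2.326 + 1.645) / 0.5361 = 3.971 / 0.5361 = 7.407.
n = 7.407² + 3 = 54.87 + 3 = 57.9.
Round up.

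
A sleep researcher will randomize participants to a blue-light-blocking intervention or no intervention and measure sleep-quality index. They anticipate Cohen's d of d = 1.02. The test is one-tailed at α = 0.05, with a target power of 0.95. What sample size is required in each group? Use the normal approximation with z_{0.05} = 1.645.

n = 21 per group

For two independent groups with equal n: n = 2·((z_{α} + z_β) / d)².
z_{α} + z_β = 1.645 + 1.645 = 3.290.
n = 2 × (3.290 / 1.02)² = 2 × 3.225² = 2 × 10.40 = 20.8.
Round up to the next whole participant.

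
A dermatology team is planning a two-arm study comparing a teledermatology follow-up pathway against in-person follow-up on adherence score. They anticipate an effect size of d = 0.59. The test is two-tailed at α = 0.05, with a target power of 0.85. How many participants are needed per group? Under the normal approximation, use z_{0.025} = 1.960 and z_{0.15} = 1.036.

For two independent groups with equal n: n = 2·((z_{α/2} + z_β) / d)².
z_{α/2} + z_β = 1.960 + 1.036 = 2.996.
n = 2 × (2.996 / 0.59)² = 2 × 5.078² = 2 × 25.79 = 51.6.
Round up to the next whole participant.

n = 52 per group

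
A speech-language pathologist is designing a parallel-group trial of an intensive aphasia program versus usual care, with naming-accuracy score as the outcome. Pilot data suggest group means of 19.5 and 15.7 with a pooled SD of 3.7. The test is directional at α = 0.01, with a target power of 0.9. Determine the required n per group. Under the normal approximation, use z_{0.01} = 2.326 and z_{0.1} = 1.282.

Cohen's d = |M₁ − M₂| / SD_pooled = |19.5 − 15.7| / 3.7 = 3.8 / 3.7 = 1.027.
For two independent groups with equal n: n = 2·((z_{α} + z_β) / d)².
z_{α} + z_β = 2.326 + 1.282 = 3.608.
n = 2 × (3.608 / 1.027)² = 2 × 3.513² = 2 × 12.34 = 24.7.
Round up to the next whole participant.

n = 25 per group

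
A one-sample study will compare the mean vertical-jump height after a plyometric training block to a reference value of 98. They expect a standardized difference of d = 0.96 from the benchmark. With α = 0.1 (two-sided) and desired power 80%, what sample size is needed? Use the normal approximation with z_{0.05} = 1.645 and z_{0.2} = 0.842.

n = 7

For a one-sample test: n = ((z_{α/2} + z_β) / d)².
z_{α/2} + z_β = 1.645 + 0.842 = 2.487.
n = (2.487 / 0.96)² = 2.591² = 6.71.
Round up.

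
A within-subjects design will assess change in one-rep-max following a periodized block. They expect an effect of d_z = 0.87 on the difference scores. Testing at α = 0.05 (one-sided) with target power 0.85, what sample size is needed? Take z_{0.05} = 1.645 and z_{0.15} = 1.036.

For a paired (one-sample on differences) test: n = ((z_{α} + z_β) / d)².
z_{α} + z_β = 1.645 + 1.036 = 2.681.
n = (2.681 / 0.87)² = 3.082² = 9.50.
Round up.

n = 10 pairs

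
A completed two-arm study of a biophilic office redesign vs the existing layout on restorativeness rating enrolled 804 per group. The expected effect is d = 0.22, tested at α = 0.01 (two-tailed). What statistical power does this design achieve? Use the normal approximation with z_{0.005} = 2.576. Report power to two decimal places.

power ≈ 0.97

For two equal groups, power = Φ(d·√(n/2) − z_{α/2}).
d·√(n/2) = 0.22 × √(804/2) = 0.22 × 20.050 = 4.411.
z_β = 4.411 − 2.576 = 1.835.
Power = Φ(1.835) = 0.967.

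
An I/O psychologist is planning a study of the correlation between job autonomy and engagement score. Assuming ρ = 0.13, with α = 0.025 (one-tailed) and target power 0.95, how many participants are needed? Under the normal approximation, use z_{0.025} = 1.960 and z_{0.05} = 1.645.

Fisher's z: C = ½·ln((1+r)/(1−r)) = ½·ln(1.2989) = 0.1307.
n = ((z_{α} + z_β)/C)² + 3.
(1.960 + 1.645) / 0.1307 = 3.605 / 0.1307 = 27.582.
n = 27.582² + 3 = 760.78 + 3 = 763.8.
Round up.

n = 764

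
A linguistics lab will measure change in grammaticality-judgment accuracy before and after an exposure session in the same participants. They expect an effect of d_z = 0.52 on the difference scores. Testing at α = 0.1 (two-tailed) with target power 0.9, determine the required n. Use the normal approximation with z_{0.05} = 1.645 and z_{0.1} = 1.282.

For a paired (one-sample on differences) test: n = ((z_{α/2} + z_β) / d)².
z_{α/2} + z_β = 1.645 + 1.282 = 2.927.
n = (2.927 / 0.52)² = 5.629² = 31.68.
Round up.

n = 32 pairs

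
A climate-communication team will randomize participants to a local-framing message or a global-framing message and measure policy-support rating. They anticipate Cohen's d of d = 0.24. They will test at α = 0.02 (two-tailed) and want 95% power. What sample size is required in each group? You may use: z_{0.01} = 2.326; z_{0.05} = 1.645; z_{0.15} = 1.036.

For two independent groups with equal n: n = 2·((z_{α/2} + z_β) / d)².
z_{α/2} + z_β = 2.326 + 1.645 = 3.971.
n = 2 × (3.971 / 0.24)² = 2 × 16.546² = 2 × 273.76 = 547.5.
Round up to the next whole participant.

n = 548 per group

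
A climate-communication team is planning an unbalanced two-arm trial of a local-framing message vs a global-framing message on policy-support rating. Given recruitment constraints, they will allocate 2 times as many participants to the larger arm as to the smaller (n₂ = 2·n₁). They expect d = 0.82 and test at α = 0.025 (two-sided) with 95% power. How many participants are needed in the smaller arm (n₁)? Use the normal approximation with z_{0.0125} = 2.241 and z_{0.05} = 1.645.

With allocation ratio k = n₂/n₁ = 2, Var(x̄₁−x̄₂) = σ²(1/n₁ + 1/(k·n₁)) = σ²·(k+1)/(k·n₁).
So n₁ = (1 + 1/k)·((z_{α/2} + z_β)/d)² = 1.500 × (3.886/0.82)².
n₁ = 1.500 × 22.46 = 33.7.
Round up: n₁ = 34, giving n₂ = 2 × 34 = 68.

n₁ = 34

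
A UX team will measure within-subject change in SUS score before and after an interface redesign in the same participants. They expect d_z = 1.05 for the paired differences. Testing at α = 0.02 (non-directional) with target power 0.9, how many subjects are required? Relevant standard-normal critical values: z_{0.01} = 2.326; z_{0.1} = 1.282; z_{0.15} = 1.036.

n = 12 pairs

For a paired (one-sample on differences) test: n = ((z_{α/2} + z_β) / d)².
z_{α/2} + z_β = 2.326 + 1.282 = 3.608.
n = (3.608 / 1.05)² = 3.436² = 11.81.
Round up.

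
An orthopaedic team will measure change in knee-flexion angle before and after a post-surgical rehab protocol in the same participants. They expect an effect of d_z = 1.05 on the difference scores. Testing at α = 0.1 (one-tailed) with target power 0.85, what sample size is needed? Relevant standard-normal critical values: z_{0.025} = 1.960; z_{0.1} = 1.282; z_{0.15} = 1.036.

n = 5 pairs

For a paired (one-sample on differences) test: n = ((z_{α} + z_β) / d)².
z_{α} + z_β = 1.282 + 1.036 = 2.318.
n = (2.318 / 1.05)² = 2.208² = 4.87.
Round up.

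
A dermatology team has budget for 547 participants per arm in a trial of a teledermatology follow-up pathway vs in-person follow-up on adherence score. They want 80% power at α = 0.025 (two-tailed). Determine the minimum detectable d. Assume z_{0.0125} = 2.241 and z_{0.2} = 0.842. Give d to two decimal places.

For two independent groups of n = 547 each: d_min = (z_{α/2} + z_β)·√(2/n).
z-sum = 2.241 + 0.842 = 3.083.
d_min = 3.083 × √(2/547) = 3.083 × 0.0605 = 0.186.

d_min ≈ 0.19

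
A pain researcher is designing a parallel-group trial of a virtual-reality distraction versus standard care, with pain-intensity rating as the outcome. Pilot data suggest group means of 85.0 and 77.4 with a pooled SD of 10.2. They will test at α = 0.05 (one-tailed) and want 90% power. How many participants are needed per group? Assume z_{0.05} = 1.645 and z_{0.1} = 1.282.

Cohen's d = |M₁ − M₂| / SD_pooled = |85.0 − 77.4| / 10.2 = 7.6 / 10.2 = 0.745.
For two independent groups with equal n: n = 2·((z_{α} + z_β) / d)².
z_{α} + z_β = 1.645 + 1.282 = 2.927.
n = 2 × (2.927 / 0.745)² = 2 × 3.929² = 2 × 15.44 = 30.9.
Round up to the next whole participant.

n = 31 per group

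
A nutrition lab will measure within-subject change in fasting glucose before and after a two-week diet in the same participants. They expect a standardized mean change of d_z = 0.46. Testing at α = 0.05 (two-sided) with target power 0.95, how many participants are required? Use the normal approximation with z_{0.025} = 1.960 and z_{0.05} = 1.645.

n = 62 pairs

For a paired (one-sample on differences) test: n = ((z_{α/2} + z_β) / d)².
z_{α/2} + z_β = 1.960 + 1.645 = 3.605.
n = (3.605 / 0.46)² = 7.837² = 61.42.
Round up.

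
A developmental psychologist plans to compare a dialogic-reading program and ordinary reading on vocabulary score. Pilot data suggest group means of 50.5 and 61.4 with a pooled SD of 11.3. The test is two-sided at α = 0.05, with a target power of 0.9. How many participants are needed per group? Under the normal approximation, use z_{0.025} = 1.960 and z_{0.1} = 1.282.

Cohen's d = |M₁ − M₂| / SD_pooled = |50.5 − 61.4| / 11.3 = 10.9 / 11.3 = 0.965.
For two independent groups with equal n: n = 2·((z_{α/2} + z_β) / d)².
z_{α/2} + z_β = 1.960 + 1.282 = 3.242.
n = 2 × (3.242 / 0.965)² = 2 × 3.360² = 2 × 11.29 = 22.6.
Round up to the next whole participant.

n = 23 per group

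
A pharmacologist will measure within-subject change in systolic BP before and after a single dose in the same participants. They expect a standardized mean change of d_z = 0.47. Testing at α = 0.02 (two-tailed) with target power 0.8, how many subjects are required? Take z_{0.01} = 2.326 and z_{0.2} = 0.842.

For a paired (one-sample on differences) test: n = ((z_{α/2} + z_β) / d)².
z_{α/2} + z_β = 2.326 + 0.842 = 3.168.
n = (3.168 / 0.47)² = 6.740² = 45.43.
Round up.

n = 46 pairs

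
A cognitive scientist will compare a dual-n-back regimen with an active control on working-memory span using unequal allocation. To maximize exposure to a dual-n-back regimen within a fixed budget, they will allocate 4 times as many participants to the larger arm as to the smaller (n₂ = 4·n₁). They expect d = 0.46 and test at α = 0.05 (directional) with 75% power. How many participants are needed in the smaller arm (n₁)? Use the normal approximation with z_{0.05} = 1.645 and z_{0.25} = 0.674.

With allocation ratio k = n₂/n₁ = 4, Var(x̄₁−x̄₂) = σ²(1/n₁ + 1/(k·n₁)) = σ²·(k+1)/(k·n₁).
So n₁ = (1 + 1/k)·((z_{α} + z_β)/d)² = 1.250 × (2.319/0.46)².
n₁ = 1.250 × 25.41 = 31.8.
Round up: n₁ = 32, giving n₂ = 4 × 32 = 128.

n₁ = 32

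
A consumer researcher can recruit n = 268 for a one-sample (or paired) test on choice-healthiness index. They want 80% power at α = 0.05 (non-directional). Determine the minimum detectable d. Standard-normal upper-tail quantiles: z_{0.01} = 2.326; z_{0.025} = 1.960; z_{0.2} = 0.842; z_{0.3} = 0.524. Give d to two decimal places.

d_min ≈ 0.17

For a single sample (or paired design) of n = 268: d_min = (z_{α/2} + z_β)/√n.
z-sum = 1.960 + 0.842 = 2.802.
d_min = 2.802 / √268 = 2.802 / 16.371 = 0.171.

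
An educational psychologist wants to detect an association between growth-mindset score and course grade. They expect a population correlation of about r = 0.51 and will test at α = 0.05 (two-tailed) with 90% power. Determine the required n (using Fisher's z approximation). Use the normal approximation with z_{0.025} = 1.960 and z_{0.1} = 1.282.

Fisher's z: C = ½·ln((1+r)/(1−r)) = ½·ln(3.0816) = 0.5627.
n = ((z_{α/2} + z_β)/C)² + 3.
(1.960 + 1.282) / 0.5627 = 3.242 / 0.5627 = 5.762.
n = 5.762² + 3 = 33.19 + 3 = 36.2.
Round up.

n = 37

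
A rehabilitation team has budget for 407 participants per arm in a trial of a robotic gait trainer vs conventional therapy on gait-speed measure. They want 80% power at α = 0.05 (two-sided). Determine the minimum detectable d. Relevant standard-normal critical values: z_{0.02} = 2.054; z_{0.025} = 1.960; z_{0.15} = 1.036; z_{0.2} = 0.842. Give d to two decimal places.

For two independent groups of n = 407 each: d_min = (z_{α/2} + z_β)·√(2/n).
z-sum = 1.960 + 0.842 = 2.802.
d_min = 2.802 × √(2/407) = 2.802 × 0.0701 = 0.196.

d_min ≈ 0.20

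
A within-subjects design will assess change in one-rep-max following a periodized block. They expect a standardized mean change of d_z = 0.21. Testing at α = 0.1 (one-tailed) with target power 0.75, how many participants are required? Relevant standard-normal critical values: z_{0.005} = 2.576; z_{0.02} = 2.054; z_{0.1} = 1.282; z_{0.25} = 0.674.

For a paired (one-sample on differences) test: n = ((z_{α} + z_β) / d)².
z_{α} + z_β = 1.282 + 0.674 = 1.956.
n = (1.956 / 0.21)² = 9.314² = 86.76.
Round up.

n = 87 pairs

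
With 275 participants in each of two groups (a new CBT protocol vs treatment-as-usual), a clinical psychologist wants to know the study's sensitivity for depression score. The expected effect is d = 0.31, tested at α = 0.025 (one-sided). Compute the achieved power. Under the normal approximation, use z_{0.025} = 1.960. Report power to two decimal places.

power ≈ 0.95

For two equal groups, power = Φ(d·√(n/2) − z_{α}).
d·√(n/2) = 0.31 × √(275/2) = 0.31 × 11.726 = 3.635.
z_β = 3.635 − 1.960 = 1.675.
Power = Φ(1.675) = 0.953.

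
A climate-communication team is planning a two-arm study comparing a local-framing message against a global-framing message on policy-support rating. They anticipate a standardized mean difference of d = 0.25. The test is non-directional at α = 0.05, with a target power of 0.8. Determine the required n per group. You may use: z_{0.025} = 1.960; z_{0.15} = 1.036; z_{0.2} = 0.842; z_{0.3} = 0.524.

n = 252 per group

For two independent groups with equal n: n = 2·((z_{α/2} + z_β) / d)².
z_{α/2} + z_β = 1.960 + 0.842 = 2.802.
n = 2 × (2.802 / 0.25)² = 2 × 11.208² = 2 × 125.62 = 251.2.
Round up to the next whole participant.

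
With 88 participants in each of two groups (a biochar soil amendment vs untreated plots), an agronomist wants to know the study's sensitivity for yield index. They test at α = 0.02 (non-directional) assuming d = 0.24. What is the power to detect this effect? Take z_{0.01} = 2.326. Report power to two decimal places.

For two equal groups, power = Φ(d·√(n/2) − z_{α/2}).
d·√(n/2) = 0.24 × √(88/2) = 0.24 × 6.633 = 1.592.
z_β = 1.592 − 2.326 = -0.734.
Power = Φ(-0.734) = 0.231.

power ≈ 0.23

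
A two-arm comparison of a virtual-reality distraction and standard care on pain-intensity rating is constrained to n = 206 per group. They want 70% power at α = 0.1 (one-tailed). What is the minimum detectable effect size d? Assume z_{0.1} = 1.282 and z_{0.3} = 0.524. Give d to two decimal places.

d_min ≈ 0.18

For two independent groups of n = 206 each: d_min = (z_{α} + z_β)·√(2/n).
z-sum = 1.282 + 0.524 = 1.806.
d_min = 1.806 × √(2/206) = 1.806 × 0.0985 = 0.178.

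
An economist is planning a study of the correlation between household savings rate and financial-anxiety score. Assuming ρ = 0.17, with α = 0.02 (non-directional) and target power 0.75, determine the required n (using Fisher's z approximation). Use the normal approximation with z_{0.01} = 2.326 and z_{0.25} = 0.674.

n = 309

Fisher's z: C = ½·ln((1+r)/(1−r)) = ½·ln(1.4096) = 0.1717.
n = ((z_{α/2} + z_β)/C)² + 3.
(2.326 + 0.674) / 0.1717 = 3.000 / 0.1717 = 17.472.
n = 17.472² + 3 = 305.28 + 3 = 308.3.
Round up.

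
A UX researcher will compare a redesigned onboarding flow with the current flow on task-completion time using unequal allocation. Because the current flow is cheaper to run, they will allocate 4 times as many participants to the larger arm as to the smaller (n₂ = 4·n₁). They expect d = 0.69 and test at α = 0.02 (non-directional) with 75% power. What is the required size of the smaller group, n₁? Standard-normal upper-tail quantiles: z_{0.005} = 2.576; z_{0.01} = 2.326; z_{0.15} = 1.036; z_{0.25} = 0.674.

n₁ = 24

With allocation ratio k = n₂/n₁ = 4, Var(x̄₁−x̄₂) = σ²(1/n₁ + 1/(k·n₁)) = σ²·(k+1)/(k·n₁).
So n₁ = (1 + 1/k)·((z_{α/2} + z_β)/d)² = 1.250 × (3.000/0.69)².
n₁ = 1.250 × 18.90 = 23.6.
Round up: n₁ = 24, giving n₂ = 4 × 24 = 96.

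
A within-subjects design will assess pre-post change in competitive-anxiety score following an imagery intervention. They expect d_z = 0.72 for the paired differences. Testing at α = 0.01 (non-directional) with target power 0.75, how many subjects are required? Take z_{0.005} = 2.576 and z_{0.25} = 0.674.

For a paired (one-sample on differences) test: n = ((z_{α/2} + z_β) / d)².
z_{α/2} + z_β = 2.576 + 0.674 = 3.250.
n = (3.250 / 0.72)² = 4.514² = 20.38.
Round up.

n = 21 pairs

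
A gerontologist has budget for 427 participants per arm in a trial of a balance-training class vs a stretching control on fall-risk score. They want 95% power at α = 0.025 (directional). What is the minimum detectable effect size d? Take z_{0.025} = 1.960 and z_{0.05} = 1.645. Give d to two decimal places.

For two independent groups of n = 427 each: d_min = (z_{α} + z_β)·√(2/n).
z-sum = 1.960 + 1.645 = 3.605.
d_min = 3.605 × √(2/427) = 3.605 × 0.0684 = 0.247.

d_min ≈ 0.25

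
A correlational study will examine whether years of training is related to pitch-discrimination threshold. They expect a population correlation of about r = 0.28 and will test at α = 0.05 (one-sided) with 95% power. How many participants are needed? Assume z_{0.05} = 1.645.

Fisher's z: C = ½·ln((1+r)/(1−r)) = ½·ln(1.7778) = 0.2877.
n = ((z_{α} + z_β)/C)² + 3.
(1.645 + 1.645) / 0.2877 = 3.290 / 0.2877 = 11.436.
n = 11.436² + 3 = 130.77 + 3 = 133.8.
Round up.

n = 134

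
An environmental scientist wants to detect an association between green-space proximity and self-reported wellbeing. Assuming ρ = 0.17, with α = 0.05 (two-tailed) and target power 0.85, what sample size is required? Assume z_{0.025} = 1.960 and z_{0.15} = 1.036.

n = 308

Fisher's z: C = ½·ln((1+r)/(1−r)) = ½·ln(1.4096) = 0.1717.
n = ((z_{α/2} + z_β)/C)² + 3.
(1.960 + 1.036) / 0.1717 = 2.996 / 0.1717 = 17.449.
n = 17.449² + 3 = 304.47 + 3 = 307.5.
Round up.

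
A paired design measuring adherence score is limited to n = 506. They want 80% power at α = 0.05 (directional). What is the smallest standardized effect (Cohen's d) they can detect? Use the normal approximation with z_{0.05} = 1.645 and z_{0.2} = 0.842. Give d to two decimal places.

For a single sample (or paired design) of n = 506: d_min = (z_{α} + z_β)/√n.
z-sum = 1.645 + 0.842 = 2.487.
d_min = 2.487 / √506 = 2.487 / 22.494 = 0.111.

d_min ≈ 0.11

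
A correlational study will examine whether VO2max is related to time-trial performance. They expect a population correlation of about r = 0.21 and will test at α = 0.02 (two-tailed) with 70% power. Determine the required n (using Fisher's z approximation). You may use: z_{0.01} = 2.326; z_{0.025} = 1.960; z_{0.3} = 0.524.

Fisher's z: C = ½·ln((1+r)/(1−r)) = ½·ln(1.5316) = 0.2132.
n = ((z_{α/2} + z_β)/C)² + 3.
(2.326 + 0.524) / 0.2132 = 2.850 / 0.2132 = 13.368.
n = 13.368² + 3 = 178.70 + 3 = 181.7.
Round up.

n = 182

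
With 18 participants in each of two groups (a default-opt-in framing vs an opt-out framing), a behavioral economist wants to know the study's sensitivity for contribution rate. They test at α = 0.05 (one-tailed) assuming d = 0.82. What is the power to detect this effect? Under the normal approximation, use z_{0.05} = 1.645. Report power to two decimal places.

For two equal groups, power = Φ(d·√(n/2) − z_{α}).
d·√(n/2) = 0.82 × √(18/2) = 0.82 × 3.000 = 2.460.
z_β = 2.460 − 1.645 = 0.815.
Power = Φ(0.815) = 0.792.

power ≈ 0.79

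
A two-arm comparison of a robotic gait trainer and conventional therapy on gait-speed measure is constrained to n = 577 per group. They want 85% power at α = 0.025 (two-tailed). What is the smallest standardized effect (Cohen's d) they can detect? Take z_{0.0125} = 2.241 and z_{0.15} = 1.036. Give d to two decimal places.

For two independent groups of n = 577 each: d_min = (z_{α/2} + z_β)·√(2/n).
z-sum = 2.241 + 1.036 = 3.277.
d_min = 3.277 × √(2/577) = 3.277 × 0.0589 = 0.193.

d_min ≈ 0.19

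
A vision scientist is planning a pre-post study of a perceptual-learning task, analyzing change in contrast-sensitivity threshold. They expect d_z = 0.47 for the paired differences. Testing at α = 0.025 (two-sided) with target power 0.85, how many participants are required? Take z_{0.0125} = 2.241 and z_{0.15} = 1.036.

For a paired (one-sample on differences) test: n = ((z_{α/2} + z_β) / d)².
z_{α/2} + z_β = 2.241 + 1.036 = 3.277.
n = (3.277 / 0.47)² = 6.972² = 48.61.
Round up.

n = 49 pairs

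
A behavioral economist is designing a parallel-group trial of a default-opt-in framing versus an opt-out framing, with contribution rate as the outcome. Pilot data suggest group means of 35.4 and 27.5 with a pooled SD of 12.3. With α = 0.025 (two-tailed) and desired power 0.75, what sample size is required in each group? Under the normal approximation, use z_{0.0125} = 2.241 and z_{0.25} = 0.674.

n = 42 per group

Cohen's d = |M₁ − M₂| / SD_pooled = |35.4 − 27.5| / 12.3 = 7.9 / 12.3 = 0.642.
For two independent groups with equal n: n = 2·((z_{α/2} + z_β) / d)².
z_{α/2} + z_β = 2.241 + 0.674 = 2.915.
n = 2 × (2.915 / 0.642)² = 2 × 4.540² = 2 × 20.62 = 41.2.
Round up to the next whole participant.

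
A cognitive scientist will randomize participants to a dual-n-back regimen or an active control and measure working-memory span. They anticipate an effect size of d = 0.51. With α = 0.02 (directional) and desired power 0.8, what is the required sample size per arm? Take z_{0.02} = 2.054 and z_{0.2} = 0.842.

For two independent groups with equal n: n = 2·((z_{α} + z_β) / d)².
z_{α} + z_β = 2.054 + 0.842 = 2.896.
n = 2 × (2.896 / 0.51)² = 2 × 5.678² = 2 × 32.24 = 64.5.
Round up to the next whole participant.

n = 65 per group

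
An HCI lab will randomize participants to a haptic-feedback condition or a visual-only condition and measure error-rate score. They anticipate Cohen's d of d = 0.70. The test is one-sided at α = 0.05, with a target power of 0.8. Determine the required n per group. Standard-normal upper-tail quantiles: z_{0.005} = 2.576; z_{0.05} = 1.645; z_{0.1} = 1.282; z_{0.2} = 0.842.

For two independent groups with equal n: n = 2·((z_{α} + z_β) / d)².
z_{α} + z_β = 1.645 + 0.842 = 2.487.
n = 2 × (2.487 / 0.70)² = 2 × 3.553² = 2 × 12.62 = 25.2.
Round up to the next whole participant.

n = 26 per group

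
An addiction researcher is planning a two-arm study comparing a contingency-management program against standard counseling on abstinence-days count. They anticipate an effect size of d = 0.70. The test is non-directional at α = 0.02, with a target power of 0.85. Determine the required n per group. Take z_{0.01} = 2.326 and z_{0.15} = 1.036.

For two independent groups with equal n: n = 2·((z_{α/2} + z_β) / d)².
z_{α/2} + z_β = 2.326 + 1.036 = 3.362.
n = 2 × (3.362 / 0.70)² = 2 × 4.803² = 2 × 23.07 = 46.1.
Round up to the next whole participant.

n = 47 per group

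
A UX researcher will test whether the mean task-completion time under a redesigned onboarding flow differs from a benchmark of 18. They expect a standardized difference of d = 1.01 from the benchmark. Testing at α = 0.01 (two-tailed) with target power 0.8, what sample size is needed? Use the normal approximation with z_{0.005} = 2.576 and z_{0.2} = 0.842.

For a one-sample test: n = ((z_{α/2} + z_β) / d)².
z_{α/2} + z_β = 2.576 + 0.842 = 3.418.
n = (3.418 / 1.01)² = 3.384² = 11.45.
Round up.

n = 12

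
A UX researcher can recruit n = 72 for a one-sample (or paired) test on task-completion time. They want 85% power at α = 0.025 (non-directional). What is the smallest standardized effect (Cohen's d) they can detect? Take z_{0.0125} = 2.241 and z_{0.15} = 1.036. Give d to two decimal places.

d_min ≈ 0.39

For a single sample (or paired design) of n = 72: d_min = (z_{α/2} + z_β)/√n.
z-sum = 2.241 + 1.036 = 3.277.
d_min = 3.277 / √72 = 3.277 / 8.485 = 0.386.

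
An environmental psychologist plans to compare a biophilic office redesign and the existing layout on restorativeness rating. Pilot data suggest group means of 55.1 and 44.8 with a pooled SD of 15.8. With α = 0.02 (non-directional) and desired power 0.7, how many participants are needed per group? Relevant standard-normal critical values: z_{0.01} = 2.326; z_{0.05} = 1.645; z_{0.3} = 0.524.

n = 39 per group

Cohen's d = |M₁ − M₂| / SD_pooled = |55.1 − 44.8| / 15.8 = 10.3 / 15.8 = 0.652.
For two independent groups with equal n: n = 2·((z_{α/2} + z_β) / d)².
z_{α/2} + z_β = 2.326 + 0.524 = 2.850.
n = 2 × (2.850 / 0.652)² = 2 × 4.371² = 2 × 19.11 = 38.2.
Round up to the next whole participant.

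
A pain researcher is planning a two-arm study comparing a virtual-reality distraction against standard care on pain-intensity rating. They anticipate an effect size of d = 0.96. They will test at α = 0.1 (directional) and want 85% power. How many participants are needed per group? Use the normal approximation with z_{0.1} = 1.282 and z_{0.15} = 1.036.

n = 12 per group

For two independent groups with equal n: n = 2·((z_{α} + z_β) / d)².
z_{α} + z_β = 1.282 + 1.036 = 2.318.
n = 2 × (2.318 / 0.96)² = 2 × 2.415² = 2 × 5.83 = 11.7.
Round up to the next whole participant.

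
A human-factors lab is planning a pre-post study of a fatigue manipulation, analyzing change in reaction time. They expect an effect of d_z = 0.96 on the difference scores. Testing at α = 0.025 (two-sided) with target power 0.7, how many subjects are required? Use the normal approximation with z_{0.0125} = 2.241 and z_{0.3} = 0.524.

n = 9 pairs

For a paired (one-sample on differences) test: n = ((z_{α/2} + z_β) / d)².
z_{α/2} + z_β = 2.241 + 0.524 = 2.765.
n = (2.765 / 0.96)² = 2.880² = 8.30.
Round up.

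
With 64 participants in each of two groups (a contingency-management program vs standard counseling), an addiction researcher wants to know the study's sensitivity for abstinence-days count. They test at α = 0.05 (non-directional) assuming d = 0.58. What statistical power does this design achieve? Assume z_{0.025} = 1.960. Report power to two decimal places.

power ≈ 0.91

For two equal groups, power = Φ(d·√(n/2) − z_{α/2}).
d·√(n/2) = 0.58 × √(64/2) = 0.58 × 5.657 = 3.281.
z_β = 3.281 − 1.960 = 1.321.
Power = Φ(1.321) = 0.907.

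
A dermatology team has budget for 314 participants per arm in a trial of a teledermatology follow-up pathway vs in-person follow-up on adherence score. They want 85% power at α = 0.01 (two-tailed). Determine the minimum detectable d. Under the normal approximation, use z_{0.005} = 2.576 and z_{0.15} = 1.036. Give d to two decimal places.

d_min ≈ 0.29

For two independent groups of n = 314 each: d_min = (z_{α/2} + z_β)·√(2/n).
z-sum = 2.576 + 1.036 = 3.612.
d_min = 3.612 × √(2/314) = 3.612 × 0.0798 = 0.288.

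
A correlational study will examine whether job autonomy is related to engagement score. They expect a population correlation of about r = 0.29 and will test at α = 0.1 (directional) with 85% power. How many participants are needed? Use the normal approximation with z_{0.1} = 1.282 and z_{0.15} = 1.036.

n = 64

Fisher's z: C = ½·ln((1+r)/(1−r)) = ½·ln(1.8169) = 0.2986.
n = ((z_{α} + z_β)/C)² + 3.
(1.282 + 1.036) / 0.2986 = 2.318 / 0.2986 = 7.763.
n = 7.763² + 3 = 60.26 + 3 = 63.3.
Round up.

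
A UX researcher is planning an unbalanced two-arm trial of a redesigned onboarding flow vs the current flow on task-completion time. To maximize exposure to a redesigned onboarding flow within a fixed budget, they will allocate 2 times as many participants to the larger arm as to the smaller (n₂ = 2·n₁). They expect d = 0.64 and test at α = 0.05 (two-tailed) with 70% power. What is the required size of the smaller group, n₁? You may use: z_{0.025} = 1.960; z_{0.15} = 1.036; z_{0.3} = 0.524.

n₁ = 23

With allocation ratio k = n₂/n₁ = 2, Var(x̄₁−x̄₂) = σ²(1/n₁ + 1/(k·n₁)) = σ²·(k+1)/(k·n₁).
So n₁ = (1 + 1/k)·((z_{α/2} + z_β)/d)² = 1.500 × (2.484/0.64)².
n₁ = 1.500 × 15.06 = 22.6.
Round up: n₁ = 23, giving n₂ = 2 × 23 = 46.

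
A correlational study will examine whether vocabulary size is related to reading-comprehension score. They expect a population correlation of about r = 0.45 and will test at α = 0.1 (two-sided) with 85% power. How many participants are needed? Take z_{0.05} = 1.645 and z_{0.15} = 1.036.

n = 34

Fisher's z: C = ½·ln((1+r)/(1−r)) = ½·ln(2.6364) = 0.4847.
n = ((z_{α/2} + z_β)/C)² + 3.
(1.645 + 1.036) / 0.4847 = 2.681 / 0.4847 = 5.531.
n = 5.531² + 3 = 30.59 + 3 = 33.6.
Round up.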